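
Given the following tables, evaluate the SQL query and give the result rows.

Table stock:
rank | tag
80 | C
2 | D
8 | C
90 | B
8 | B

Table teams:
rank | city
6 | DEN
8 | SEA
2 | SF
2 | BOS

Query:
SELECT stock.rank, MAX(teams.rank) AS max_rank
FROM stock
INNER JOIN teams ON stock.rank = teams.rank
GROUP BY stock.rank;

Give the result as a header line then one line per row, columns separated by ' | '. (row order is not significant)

After JOIN teams (4 rows):
stock.rank | stock.tag | teams.rank | teams.city
2 | D | 2 | SF
2 | D | 2 | BOS
8 | C | 8 | SEA
8 | B | 8 | SEA
After GROUP BY (2 rows):
stock.rank | max_rank
2 | 2
8 | 8

== RESULT ==
stock.rank | max_rank
2 | 2
8 | 8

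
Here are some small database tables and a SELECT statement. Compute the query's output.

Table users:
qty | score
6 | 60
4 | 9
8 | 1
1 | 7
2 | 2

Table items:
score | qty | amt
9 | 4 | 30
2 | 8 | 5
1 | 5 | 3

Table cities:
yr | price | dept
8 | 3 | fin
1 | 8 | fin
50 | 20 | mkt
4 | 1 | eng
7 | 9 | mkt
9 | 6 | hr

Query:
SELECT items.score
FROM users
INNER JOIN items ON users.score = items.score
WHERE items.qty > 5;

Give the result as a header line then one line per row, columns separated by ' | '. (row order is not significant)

== RESULT ==
items.score
2

Derivation:
After JOIN items (3 rows):
users.qty | users.score | items.score | items.qty | items.amt
4 | 9 | 9 | 4 | 30
8 | 1 | 1 | 5 | 3
2 | 2 | 2 | 8 | 5
After WHERE (1 rows):
users.qty | users.score | items.score | items.qty | items.amt
2 | 2 | 2 | 8 | 5
After SELECT (1 rows):
items.score
2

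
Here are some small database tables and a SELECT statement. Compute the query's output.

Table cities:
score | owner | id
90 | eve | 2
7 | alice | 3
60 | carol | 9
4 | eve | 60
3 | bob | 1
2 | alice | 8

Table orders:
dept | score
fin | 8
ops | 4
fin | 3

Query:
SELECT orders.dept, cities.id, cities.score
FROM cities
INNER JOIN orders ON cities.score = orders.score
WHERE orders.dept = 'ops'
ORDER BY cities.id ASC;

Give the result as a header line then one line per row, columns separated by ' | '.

After JOIN orders (2 rows):
cities.score | cities.owner | cities.id | orders.dept | orders.score
4 | eve | 60 | ops | 4
3 | bob | 1 | fin | 3
After WHERE (1 rows):
cities.score | cities.owner | cities.id | orders.dept | orders.score
4 | eve | 60 | ops | 4
After SELECT (1 rows):
orders.dept | cities.id | cities.score
ops | 60 | 4
After ORDER BY (1 rows):
orders.dept | cities.id | cities.score
ops | 60 | 4

== RESULT ==
orders.dept | cities.id | cities.score
ops | 60 | 4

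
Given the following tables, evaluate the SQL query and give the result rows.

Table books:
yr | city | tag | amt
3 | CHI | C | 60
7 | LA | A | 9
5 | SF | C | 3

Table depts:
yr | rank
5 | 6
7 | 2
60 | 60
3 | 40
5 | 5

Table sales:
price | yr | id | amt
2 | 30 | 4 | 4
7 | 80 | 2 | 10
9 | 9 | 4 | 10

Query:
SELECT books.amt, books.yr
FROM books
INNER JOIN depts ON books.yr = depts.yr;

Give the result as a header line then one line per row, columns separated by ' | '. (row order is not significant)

After JOIN depts (4 rows):
books.yr | books.city | books.tag | books.amt | depts.yr | depts.rank
3 | CHI | C | 60 | 3 | 40
7 | LA | A | 9 | 7 | 2
5 | SF | C | 3 | 5 | 6
5 | SF | C | 3 | 5 | 5
After SELECT (4 rows):
books.amt | books.yr
60 | 3
9 | 7
3 | 5
3 | 5

== RESULT ==
books.amt | books.yr
60 | 3
9 | 7
3 | 5
3 | 5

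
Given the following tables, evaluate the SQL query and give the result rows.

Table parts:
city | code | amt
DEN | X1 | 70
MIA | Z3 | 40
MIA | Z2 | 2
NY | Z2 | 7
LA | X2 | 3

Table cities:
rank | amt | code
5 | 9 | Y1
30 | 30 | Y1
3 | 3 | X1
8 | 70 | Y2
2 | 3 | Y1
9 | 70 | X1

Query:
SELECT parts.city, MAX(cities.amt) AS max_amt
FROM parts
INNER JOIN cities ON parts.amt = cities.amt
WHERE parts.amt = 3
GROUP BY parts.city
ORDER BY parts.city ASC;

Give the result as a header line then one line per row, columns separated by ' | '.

== RESULT ==
parts.city | max_amt
LA | 3

Derivation:
After JOIN cities (4 rows):
parts.city | parts.code | parts.amt | cities.rank | cities.amt | cities.code
DEN | X1 | 70 | 8 | 70 | Y2
DEN | X1 | 70 | 9 | 70 | X1
LA | X2 | 3 | 3 | 3 | X1
LA | X2 | 3 | 2 | 3 | Y1
After WHERE (2 rows):
parts.city | parts.code | parts.amt | cities.rank | cities.amt | cities.code
LA | X2 | 3 | 3 | 3 | X1
LA | X2 | 3 | 2 | 3 | Y1
After GROUP BY (1 rows):
parts.city | max_amt
LA | 3
After ORDER BY (1 rows):
parts.city | max_amt
LA | 3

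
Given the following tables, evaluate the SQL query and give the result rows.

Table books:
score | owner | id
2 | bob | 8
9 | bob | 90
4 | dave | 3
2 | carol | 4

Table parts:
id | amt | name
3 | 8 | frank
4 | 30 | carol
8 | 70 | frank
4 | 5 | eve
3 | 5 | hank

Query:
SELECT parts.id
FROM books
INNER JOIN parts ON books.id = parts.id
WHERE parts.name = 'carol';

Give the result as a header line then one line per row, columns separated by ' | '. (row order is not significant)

== RESULT ==
parts.id
4

Derivation:
After JOIN parts (5 rows):
books.score | books.owner | books.id | parts.id | parts.amt | parts.name
2 | bob | 8 | 8 | 70 | frank
4 | dave | 3 | 3 | 8 | frank
4 | dave | 3 | 3 | 5 | hank
2 | carol | 4 | 4 | 30 | carol
2 | carol | 4 | 4 | 5 | eve
After WHERE (1 rows):
books.score | books.owner | books.id | parts.id | parts.amt | parts.name
2 | carol | 4 | 4 | 30 | carol
After SELECT (1 rows):
parts.id
4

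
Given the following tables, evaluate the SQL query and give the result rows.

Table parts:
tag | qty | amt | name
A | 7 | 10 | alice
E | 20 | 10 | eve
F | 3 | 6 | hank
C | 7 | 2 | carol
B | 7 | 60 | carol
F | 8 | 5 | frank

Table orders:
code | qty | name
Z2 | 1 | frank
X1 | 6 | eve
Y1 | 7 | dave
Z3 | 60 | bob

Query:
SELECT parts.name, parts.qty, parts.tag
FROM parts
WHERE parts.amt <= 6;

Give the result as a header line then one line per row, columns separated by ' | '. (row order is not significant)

== RESULT ==
parts.name | parts.qty | parts.tag
hank | 3 | F
carol | 7 | C
frank | 8 | F

Derivation:
After WHERE (3 rows):
parts.tag | parts.qty | parts.amt | parts.name
F | 3 | 6 | hank
C | 7 | 2 | carol
F | 8 | 5 | frank
After SELECT (3 rows):
parts.name | parts.qty | parts.tag
hank | 3 | F
carol | 7 | C
frank | 8 | F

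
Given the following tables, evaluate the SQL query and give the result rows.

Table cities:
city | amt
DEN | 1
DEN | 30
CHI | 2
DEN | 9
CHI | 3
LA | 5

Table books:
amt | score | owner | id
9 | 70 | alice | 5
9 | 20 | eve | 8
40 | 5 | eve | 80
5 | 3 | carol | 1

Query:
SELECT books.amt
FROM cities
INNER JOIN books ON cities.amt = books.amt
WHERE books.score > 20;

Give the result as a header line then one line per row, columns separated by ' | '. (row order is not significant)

== RESULT ==
books.amt
9

Derivation:
After JOIN books (3 rows):
cities.city | cities.amt | books.amt | books.score | books.owner | books.id
DEN | 9 | 9 | 70 | alice | 5
DEN | 9 | 9 | 20 | eve | 8
LA | 5 | 5 | 3 | carol | 1
After WHERE (1 rows):
cities.city | cities.amt | books.amt | books.score | books.owner | books.id
DEN | 9 | 9 | 70 | alice | 5
After SELECT (1 rows):
books.amt
9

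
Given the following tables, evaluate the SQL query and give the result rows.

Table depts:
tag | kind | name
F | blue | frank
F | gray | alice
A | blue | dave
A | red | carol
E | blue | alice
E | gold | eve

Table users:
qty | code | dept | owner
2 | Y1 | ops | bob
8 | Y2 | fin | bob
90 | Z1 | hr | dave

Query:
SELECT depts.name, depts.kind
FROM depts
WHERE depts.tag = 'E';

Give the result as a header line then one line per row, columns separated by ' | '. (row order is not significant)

After WHERE (2 rows):
depts.tag | depts.kind | depts.name
E | blue | alice
E | gold | eve
After SELECT (2 rows):
depts.name | depts.kind
alice | blue
eve | gold

== RESULT ==
depts.name | depts.kind
alice | blue
eve | gold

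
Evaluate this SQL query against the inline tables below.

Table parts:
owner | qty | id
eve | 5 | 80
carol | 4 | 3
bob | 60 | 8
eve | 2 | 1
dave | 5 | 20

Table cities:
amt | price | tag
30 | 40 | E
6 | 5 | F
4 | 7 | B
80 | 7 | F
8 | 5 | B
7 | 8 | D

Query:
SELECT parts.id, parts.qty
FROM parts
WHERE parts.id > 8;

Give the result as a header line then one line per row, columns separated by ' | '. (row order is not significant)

== RESULT ==
parts.id | parts.qty
80 | 5
20 | 5

Derivation:
After WHERE (2 rows):
parts.owner | parts.qty | parts.id
eve | 5 | 80
dave | 5 | 20
After SELECT (2 rows):
parts.id | parts.qty
80 | 5
20 | 5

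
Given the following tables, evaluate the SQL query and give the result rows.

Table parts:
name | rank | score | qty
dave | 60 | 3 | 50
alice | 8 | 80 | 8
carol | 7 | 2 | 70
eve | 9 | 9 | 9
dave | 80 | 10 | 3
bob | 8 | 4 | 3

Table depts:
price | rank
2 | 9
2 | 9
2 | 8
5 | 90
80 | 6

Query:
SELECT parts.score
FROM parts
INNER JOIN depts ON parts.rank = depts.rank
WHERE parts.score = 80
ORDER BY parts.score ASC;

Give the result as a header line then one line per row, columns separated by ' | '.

== RESULT ==
parts.score
80

Derivation:
After JOIN depts (4 rows):
parts.name | parts.rank | parts.score | parts.qty | depts.price | depts.rank
alice | 8 | 80 | 8 | 2 | 8
eve | 9 | 9 | 9 | 2 | 9
eve | 9 | 9 | 9 | 2 | 9
bob | 8 | 4 | 3 | 2 | 8
After WHERE (1 rows):
parts.name | parts.rank | parts.score | parts.qty | depts.price | depts.rank
alice | 8 | 80 | 8 | 2 | 8
After SELECT (1 rows):
parts.score
80
After ORDER BY (1 rows):
parts.score
80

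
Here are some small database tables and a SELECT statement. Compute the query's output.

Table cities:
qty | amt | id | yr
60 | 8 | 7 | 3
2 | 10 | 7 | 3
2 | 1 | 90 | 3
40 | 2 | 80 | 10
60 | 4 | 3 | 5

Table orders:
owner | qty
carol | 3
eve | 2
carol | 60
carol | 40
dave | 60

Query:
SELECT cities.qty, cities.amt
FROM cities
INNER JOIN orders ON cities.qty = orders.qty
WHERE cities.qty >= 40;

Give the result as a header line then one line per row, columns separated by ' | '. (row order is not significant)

After JOIN orders (7 rows):
cities.qty | cities.amt | cities.id | cities.yr | orders.owner | orders.qty
60 | 8 | 7 | 3 | carol | 60
60 | 8 | 7 | 3 | dave | 60
2 | 10 | 7 | 3 | eve | 2
2 | 1 | 90 | 3 | eve | 2
40 | 2 | 80 | 10 | carol | 40
60 | 4 | 3 | 5 | carol | 60
60 | 4 | 3 | 5 | dave | 60
After WHERE (5 rows):
cities.qty | cities.amt | cities.id | cities.yr | orders.owner | orders.qty
60 | 8 | 7 | 3 | carol | 60
60 | 8 | 7 | 3 | dave | 60
40 | 2 | 80 | 10 | carol | 40
60 | 4 | 3 | 5 | carol | 60
60 | 4 | 3 | 5 | dave | 60
After SELECT (5 rows):
cities.qty | cities.amt
60 | 8
60 | 8
40 | 2
60 | 4
60 | 4

== RESULT ==
cities.qty | cities.amt
60 | 8
60 | 8
40 | 2
60 | 4
60 | 4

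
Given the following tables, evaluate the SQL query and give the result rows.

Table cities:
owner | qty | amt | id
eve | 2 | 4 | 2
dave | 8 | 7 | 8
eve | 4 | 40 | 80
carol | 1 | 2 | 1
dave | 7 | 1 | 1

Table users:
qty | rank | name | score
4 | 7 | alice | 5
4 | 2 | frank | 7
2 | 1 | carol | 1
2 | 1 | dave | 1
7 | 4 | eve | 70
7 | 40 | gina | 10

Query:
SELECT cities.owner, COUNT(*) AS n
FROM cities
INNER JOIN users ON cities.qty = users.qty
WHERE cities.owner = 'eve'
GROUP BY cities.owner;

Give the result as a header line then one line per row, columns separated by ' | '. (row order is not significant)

After JOIN users (6 rows):
cities.owner | cities.qty | cities.amt | cities.id | users.qty | users.rank | users.name | users.score
eve | 2 | 4 | 2 | 2 | 1 | carol | 1
eve | 2 | 4 | 2 | 2 | 1 | dave | 1
eve | 4 | 40 | 80 | 4 | 7 | alice | 5
eve | 4 | 40 | 80 | 4 | 2 | frank | 7
dave | 7 | 1 | 1 | 7 | 4 | eve | 70
dave | 7 | 1 | 1 | 7 | 40 | gina | 10
After WHERE (4 rows):
cities.owner | cities.qty | cities.amt | cities.id | users.qty | users.rank | users.name | users.score
eve | 2 | 4 | 2 | 2 | 1 | carol | 1
eve | 2 | 4 | 2 | 2 | 1 | dave | 1
eve | 4 | 40 | 80 | 4 | 7 | alice | 5
eve | 4 | 40 | 80 | 4 | 2 | frank | 7
After GROUP BY (1 rows):
cities.owner | n
eve | 4

== RESULT ==
cities.owner | n
eve | 4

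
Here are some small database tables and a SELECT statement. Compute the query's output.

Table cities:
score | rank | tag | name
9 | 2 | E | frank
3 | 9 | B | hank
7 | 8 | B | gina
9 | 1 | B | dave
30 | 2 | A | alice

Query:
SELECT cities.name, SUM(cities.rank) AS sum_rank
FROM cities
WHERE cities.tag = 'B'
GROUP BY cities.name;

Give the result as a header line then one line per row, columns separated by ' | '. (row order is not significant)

== RESULT ==
cities.name | sum_rank
hank | 9
gina | 8
dave | 1

Derivation:
After WHERE (3 rows):
cities.score | cities.rank | cities.tag | cities.name
3 | 9 | B | hank
7 | 8 | B | gina
9 | 1 | B | dave
After GROUP BY (3 rows):
cities.name | sum_rank
hank | 9
gina | 8
dave | 1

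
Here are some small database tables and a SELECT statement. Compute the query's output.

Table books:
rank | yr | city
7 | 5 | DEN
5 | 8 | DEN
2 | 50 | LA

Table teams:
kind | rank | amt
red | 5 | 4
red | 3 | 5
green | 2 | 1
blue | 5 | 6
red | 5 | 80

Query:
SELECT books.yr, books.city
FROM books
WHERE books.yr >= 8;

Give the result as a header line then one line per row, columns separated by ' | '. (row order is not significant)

== RESULT ==
books.yr | books.city
8 | DEN
50 | LA

Derivation:
After WHERE (2 rows):
books.rank | books.yr | books.city
5 | 8 | DEN
2 | 50 | LA
After SELECT (2 rows):
books.yr | books.city
8 | DEN
50 | LA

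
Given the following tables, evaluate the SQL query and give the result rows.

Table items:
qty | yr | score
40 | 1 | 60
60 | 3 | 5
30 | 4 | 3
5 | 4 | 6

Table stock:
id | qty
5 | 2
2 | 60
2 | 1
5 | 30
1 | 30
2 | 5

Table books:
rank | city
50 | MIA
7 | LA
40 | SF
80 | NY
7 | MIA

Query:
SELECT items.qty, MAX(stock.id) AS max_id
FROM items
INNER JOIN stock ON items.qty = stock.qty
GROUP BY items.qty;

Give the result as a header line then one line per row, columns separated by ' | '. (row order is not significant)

== RESULT ==
items.qty | max_id
60 | 2
30 | 5
5 | 2

Derivation:
After JOIN stock (4 rows):
items.qty | items.yr | items.score | stock.id | stock.qty
60 | 3 | 5 | 2 | 60
30 | 4 | 3 | 5 | 30
30 | 4 | 3 | 1 | 30
5 | 4 | 6 | 2 | 5
After GROUP BY (3 rows):
items.qty | max_id
60 | 2
30 | 5
5 | 2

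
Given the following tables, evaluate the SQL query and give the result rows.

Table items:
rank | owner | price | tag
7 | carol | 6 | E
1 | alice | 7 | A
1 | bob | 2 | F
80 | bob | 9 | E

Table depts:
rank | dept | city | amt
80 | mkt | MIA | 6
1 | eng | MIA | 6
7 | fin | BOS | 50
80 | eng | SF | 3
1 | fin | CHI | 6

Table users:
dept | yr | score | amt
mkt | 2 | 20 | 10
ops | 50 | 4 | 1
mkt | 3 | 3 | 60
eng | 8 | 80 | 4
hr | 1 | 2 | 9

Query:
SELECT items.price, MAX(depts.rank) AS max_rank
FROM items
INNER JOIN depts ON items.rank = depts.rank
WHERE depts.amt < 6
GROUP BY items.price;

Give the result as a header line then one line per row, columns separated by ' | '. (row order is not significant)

After JOIN depts (7 rows):
items.rank | items.owner | items.price | items.tag | depts.rank | depts.dept | depts.city | depts.amt
7 | carol | 6 | E | 7 | fin | BOS | 50
1 | alice | 7 | A | 1 | eng | MIA | 6
1 | alice | 7 | A | 1 | fin | CHI | 6
1 | bob | 2 | F | 1 | eng | MIA | 6
1 | bob | 2 | F | 1 | fin | CHI | 6
80 | bob | 9 | E | 80 | mkt | MIA | 6
80 | bob | 9 | E | 80 | eng | SF | 3
After WHERE (1 rows):
items.rank | items.owner | items.price | items.tag | depts.rank | depts.dept | depts.city | depts.amt
80 | bob | 9 | E | 80 | eng | SF | 3
After GROUP BY (1 rows):
items.price | max_rank
9 | 80

== RESULT ==
items.price | max_rank
9 | 80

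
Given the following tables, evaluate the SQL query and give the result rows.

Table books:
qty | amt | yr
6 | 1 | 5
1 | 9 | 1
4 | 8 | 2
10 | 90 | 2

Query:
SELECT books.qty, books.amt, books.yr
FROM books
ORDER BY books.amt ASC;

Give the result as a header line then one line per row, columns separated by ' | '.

== RESULT ==
books.qty | books.amt | books.yr
6 | 1 | 5
4 | 8 | 2
1 | 9 | 1
10 | 90 | 2

Derivation:
After SELECT (4 rows):
books.qty | books.amt | books.yr
6 | 1 | 5
1 | 9 | 1
4 | 8 | 2
10 | 90 | 2
After ORDER BY (4 rows):
books.qty | books.amt | books.yr
6 | 1 | 5
4 | 8 | 2
1 | 9 | 1
10 | 90 | 2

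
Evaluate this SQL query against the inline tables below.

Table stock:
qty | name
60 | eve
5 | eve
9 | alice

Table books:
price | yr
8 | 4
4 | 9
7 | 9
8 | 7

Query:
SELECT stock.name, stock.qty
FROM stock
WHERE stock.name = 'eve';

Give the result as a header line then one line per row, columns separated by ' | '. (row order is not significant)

== RESULT ==
stock.name | stock.qty
eve | 60
eve | 5

Derivation:
After WHERE (2 rows):
stock.qty | stock.name
60 | eve
5 | eve
After SELECT (2 rows):
stock.name | stock.qty
eve | 60
eve | 5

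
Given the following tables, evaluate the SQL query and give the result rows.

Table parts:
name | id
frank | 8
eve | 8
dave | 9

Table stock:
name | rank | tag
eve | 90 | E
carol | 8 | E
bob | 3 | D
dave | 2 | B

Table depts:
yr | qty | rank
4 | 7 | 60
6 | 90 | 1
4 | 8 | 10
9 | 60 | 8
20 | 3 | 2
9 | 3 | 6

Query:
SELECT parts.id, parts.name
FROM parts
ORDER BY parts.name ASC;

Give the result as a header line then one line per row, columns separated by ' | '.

After SELECT (3 rows):
parts.id | parts.name
8 | frank
8 | eve
9 | dave
After ORDER BY (3 rows):
parts.id | parts.name
9 | dave
8 | eve
8 | frank

== RESULT ==
parts.id | parts.name
9 | dave
8 | eve
8 | frank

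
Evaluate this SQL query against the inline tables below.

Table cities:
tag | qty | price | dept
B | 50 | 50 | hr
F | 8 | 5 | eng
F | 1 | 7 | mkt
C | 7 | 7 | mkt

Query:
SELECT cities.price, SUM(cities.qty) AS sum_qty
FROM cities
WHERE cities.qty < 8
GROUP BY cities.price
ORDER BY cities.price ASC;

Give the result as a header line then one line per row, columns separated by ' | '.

After WHERE (2 rows):
cities.tag | cities.qty | cities.price | cities.dept
F | 1 | 7 | mkt
C | 7 | 7 | mkt
After GROUP BY (1 rows):
cities.price | sum_qty
7 | 8
After ORDER BY (1 rows):
cities.price | sum_qty
7 | 8

== RESULT ==
cities.price | sum_qty
7 | 8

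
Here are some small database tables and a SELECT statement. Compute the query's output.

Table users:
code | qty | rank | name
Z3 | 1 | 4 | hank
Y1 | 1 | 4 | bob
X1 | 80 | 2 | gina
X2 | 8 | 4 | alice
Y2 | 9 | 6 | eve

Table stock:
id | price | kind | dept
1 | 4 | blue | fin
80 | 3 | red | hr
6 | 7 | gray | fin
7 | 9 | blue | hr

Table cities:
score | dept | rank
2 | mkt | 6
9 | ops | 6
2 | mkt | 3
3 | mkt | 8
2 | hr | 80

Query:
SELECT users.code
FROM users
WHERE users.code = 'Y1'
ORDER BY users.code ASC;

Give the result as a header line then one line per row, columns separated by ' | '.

== RESULT ==
users.code
Y1

Derivation:
After WHERE (1 rows):
users.code | users.qty | users.rank | users.name
Y1 | 1 | 4 | bob
After SELECT (1 rows):
users.code
Y1
After ORDER BY (1 rows):
users.code
Y1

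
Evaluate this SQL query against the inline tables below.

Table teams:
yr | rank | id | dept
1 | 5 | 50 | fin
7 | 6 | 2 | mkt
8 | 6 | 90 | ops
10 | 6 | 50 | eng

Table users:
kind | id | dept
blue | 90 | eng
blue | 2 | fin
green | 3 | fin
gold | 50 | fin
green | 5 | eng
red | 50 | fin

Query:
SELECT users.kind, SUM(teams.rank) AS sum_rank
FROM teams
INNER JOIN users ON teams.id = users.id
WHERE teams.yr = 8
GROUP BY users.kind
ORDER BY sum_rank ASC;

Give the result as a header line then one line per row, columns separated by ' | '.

== RESULT ==
users.kind | sum_rank
blue | 6

Derivation:
After JOIN users (6 rows):
teams.yr | teams.rank | teams.id | teams.dept | users.kind | users.id | users.dept
1 | 5 | 50 | fin | gold | 50 | fin
1 | 5 | 50 | fin | red | 50 | fin
7 | 6 | 2 | mkt | blue | 2 | fin
8 | 6 | 90 | ops | blue | 90 | eng
10 | 6 | 50 | eng | gold | 50 | fin
10 | 6 | 50 | eng | red | 50 | fin
After WHERE (1 rows):
teams.yr | teams.rank | teams.id | teams.dept | users.kind | users.id | users.dept
8 | 6 | 90 | ops | blue | 90 | eng
After GROUP BY (1 rows):
users.kind | sum_rank
blue | 6
After ORDER BY (1 rows):
users.kind | sum_rank
blue | 6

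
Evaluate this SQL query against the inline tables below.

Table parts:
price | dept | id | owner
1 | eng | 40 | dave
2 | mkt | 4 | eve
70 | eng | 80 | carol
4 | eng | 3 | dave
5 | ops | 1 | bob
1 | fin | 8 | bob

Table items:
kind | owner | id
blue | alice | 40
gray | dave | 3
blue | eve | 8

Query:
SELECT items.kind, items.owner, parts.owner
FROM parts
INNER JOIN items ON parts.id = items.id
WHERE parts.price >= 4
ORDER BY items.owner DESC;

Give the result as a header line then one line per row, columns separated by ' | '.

== RESULT ==
items.kind | items.owner | parts.owner
gray | dave | dave

Derivation:
After JOIN items (3 rows):
parts.price | parts.dept | parts.id | parts.owner | items.kind | items.owner | items.id
1 | eng | 40 | dave | blue | alice | 40
4 | eng | 3 | dave | gray | dave | 3
1 | fin | 8 | bob | blue | eve | 8
After WHERE (1 rows):
parts.price | parts.dept | parts.id | parts.owner | items.kind | items.owner | items.id
4 | eng | 3 | dave | gray | dave | 3
After SELECT (1 rows):
items.kind | items.owner | parts.owner
gray | dave | dave
After ORDER BY (1 rows):
items.kind | items.owner | parts.owner
gray | dave | dave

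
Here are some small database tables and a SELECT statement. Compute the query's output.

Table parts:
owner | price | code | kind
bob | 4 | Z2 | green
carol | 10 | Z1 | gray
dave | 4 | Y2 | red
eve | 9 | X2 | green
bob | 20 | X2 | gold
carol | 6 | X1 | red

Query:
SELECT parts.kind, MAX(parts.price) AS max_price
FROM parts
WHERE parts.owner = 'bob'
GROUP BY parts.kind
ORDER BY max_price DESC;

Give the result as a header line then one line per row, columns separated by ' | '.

== RESULT ==
parts.kind | max_price
gold | 20
green | 4

Derivation:
After WHERE (2 rows):
parts.owner | parts.price | parts.code | parts.kind
bob | 4 | Z2 | green
bob | 20 | X2 | gold
After GROUP BY (2 rows):
parts.kind | max_price
green | 4
gold | 20
After ORDER BY (2 rows):
parts.kind | max_price
gold | 20
green | 4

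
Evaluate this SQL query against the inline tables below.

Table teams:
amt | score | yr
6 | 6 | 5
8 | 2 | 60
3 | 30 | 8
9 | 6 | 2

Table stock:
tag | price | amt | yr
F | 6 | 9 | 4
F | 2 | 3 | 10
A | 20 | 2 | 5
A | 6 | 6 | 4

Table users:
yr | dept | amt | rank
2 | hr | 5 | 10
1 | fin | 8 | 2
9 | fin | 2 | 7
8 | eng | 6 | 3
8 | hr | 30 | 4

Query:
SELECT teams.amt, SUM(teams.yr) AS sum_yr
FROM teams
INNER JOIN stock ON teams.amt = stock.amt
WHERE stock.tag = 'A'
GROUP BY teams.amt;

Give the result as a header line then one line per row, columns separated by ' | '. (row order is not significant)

After JOIN stock (3 rows):
teams.amt | teams.score | teams.yr | stock.tag | stock.price | stock.amt | stock.yr
6 | 6 | 5 | A | 6 | 6 | 4
3 | 30 | 8 | F | 2 | 3 | 10
9 | 6 | 2 | F | 6 | 9 | 4
After WHERE (1 rows):
teams.amt | teams.score | teams.yr | stock.tag | stock.price | stock.amt | stock.yr
6 | 6 | 5 | A | 6 | 6 | 4
After GROUP BY (1 rows):
teams.amt | sum_yr
6 | 5

== RESULT ==
teams.amt | sum_yr
6 | 5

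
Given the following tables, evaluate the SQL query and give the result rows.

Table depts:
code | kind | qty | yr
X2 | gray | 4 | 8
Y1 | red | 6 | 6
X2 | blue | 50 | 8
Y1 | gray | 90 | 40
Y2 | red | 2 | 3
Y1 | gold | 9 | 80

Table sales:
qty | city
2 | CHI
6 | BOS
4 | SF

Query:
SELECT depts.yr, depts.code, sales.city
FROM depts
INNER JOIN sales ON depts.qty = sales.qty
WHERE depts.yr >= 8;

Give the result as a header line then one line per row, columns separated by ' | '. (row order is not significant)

== RESULT ==
depts.yr | depts.code | sales.city
8 | X2 | SF

Derivation:
After JOIN sales (3 rows):
depts.code | depts.kind | depts.qty | depts.yr | sales.qty | sales.city
X2 | gray | 4 | 8 | 4 | SF
Y1 | red | 6 | 6 | 6 | BOS
Y2 | red | 2 | 3 | 2 | CHI
After WHERE (1 rows):
depts.code | depts.kind | depts.qty | depts.yr | sales.qty | sales.city
X2 | gray | 4 | 8 | 4 | SF
After SELECT (1 rows):
depts.yr | depts.code | sales.city
8 | X2 | SF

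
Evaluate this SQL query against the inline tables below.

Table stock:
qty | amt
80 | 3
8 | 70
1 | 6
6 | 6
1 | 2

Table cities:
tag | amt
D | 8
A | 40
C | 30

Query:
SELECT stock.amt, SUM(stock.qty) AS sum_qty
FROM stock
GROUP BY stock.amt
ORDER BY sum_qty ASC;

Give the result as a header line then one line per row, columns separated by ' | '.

== RESULT ==
stock.amt | sum_qty
2 | 1
6 | 7
70 | 8
3 | 80

Derivation:
After GROUP BY (4 rows):
stock.amt | sum_qty
3 | 80
70 | 8
6 | 7
2 | 1
After ORDER BY (4 rows):
stock.amt | sum_qty
2 | 1
6 | 7
70 | 8
3 | 80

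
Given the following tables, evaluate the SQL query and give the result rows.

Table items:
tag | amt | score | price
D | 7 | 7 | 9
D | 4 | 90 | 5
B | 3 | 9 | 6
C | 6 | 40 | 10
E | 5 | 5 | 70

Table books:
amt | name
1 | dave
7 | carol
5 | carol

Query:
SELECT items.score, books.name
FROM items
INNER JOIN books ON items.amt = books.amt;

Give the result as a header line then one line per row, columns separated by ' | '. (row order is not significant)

== RESULT ==
items.score | books.name
7 | carol
5 | carol

Derivation:
After JOIN books (2 rows):
items.tag | items.amt | items.score | items.price | books.amt | books.name
D | 7 | 7 | 9 | 7 | carol
E | 5 | 5 | 70 | 5 | carol
After SELECT (2 rows):
items.score | books.name
7 | carol
5 | carol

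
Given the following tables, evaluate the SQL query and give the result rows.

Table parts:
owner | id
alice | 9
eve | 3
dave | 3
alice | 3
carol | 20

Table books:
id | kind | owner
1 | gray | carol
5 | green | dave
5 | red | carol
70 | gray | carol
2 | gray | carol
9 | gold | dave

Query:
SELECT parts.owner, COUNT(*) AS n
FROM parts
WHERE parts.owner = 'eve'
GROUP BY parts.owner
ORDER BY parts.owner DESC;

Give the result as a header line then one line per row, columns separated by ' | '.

== RESULT ==
parts.owner | n
eve | 1

Derivation:
After WHERE (1 rows):
parts.owner | parts.id
eve | 3
After GROUP BY (1 rows):
parts.owner | n
eve | 1
After ORDER BY (1 rows):
parts.owner | n
eve | 1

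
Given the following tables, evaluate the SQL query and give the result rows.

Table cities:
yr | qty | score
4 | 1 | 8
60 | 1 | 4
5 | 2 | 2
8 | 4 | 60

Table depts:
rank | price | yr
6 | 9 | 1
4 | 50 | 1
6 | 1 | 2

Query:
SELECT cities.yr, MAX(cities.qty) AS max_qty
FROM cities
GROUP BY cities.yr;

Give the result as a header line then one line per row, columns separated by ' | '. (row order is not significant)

After GROUP BY (4 rows):
cities.yr | max_qty
4 | 1
60 | 1
5 | 2
8 | 4

== RESULT ==
cities.yr | max_qty
4 | 1
60 | 1
5 | 2
8 | 4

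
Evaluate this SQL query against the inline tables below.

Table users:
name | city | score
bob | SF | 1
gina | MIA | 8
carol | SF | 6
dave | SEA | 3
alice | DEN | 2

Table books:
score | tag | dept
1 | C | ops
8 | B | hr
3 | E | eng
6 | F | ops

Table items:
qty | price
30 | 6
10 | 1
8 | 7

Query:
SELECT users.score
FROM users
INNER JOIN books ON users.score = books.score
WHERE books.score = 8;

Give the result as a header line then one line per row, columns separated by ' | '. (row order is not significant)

== RESULT ==
users.score
8

Derivation:
After JOIN books (4 rows):
users.name | users.city | users.score | books.score | books.tag | books.dept
bob | SF | 1 | 1 | C | ops
gina | MIA | 8 | 8 | B | hr
carol | SF | 6 | 6 | F | ops
dave | SEA | 3 | 3 | E | eng
After WHERE (1 rows):
users.name | users.city | users.score | books.score | books.tag | books.dept
gina | MIA | 8 | 8 | B | hr
After SELECT (1 rows):
users.score
8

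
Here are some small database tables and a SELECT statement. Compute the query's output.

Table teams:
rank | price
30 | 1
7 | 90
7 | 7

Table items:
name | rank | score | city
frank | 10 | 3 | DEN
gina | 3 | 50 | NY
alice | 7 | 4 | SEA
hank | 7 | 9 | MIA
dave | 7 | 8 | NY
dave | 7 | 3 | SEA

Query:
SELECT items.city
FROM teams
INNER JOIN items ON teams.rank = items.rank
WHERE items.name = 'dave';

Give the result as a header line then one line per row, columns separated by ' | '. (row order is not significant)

After JOIN items (8 rows):
teams.rank | teams.price | items.name | items.rank | items.score | items.city
7 | 90 | alice | 7 | 4 | SEA
7 | 90 | hank | 7 | 9 | MIA
7 | 90 | dave | 7 | 8 | NY
7 | 90 | dave | 7 | 3 | SEA
7 | 7 | alice | 7 | 4 | SEA
7 | 7 | hank | 7 | 9 | MIA
7 | 7 | dave | 7 | 8 | NY
7 | 7 | dave | 7 | 3 | SEA
After WHERE (4 rows):
teams.rank | teams.price | items.name | items.rank | items.score | items.city
7 | 90 | dave | 7 | 8 | NY
7 | 90 | dave | 7 | 3 | SEA
7 | 7 | dave | 7 | 8 | NY
7 | 7 | dave | 7 | 3 | SEA
After SELECT (4 rows):
items.city
NY
SEA
NY
SEA

== RESULT ==
items.city
NY
SEA
NY
SEA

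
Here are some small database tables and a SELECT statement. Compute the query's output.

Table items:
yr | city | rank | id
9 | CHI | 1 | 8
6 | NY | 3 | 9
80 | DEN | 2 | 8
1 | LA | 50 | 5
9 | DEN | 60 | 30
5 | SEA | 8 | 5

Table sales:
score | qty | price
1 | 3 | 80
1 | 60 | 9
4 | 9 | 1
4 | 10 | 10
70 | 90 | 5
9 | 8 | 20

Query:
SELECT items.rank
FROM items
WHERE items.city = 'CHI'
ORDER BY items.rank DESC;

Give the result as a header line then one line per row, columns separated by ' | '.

After WHERE (1 rows):
items.yr | items.city | items.rank | items.id
9 | CHI | 1 | 8
After SELECT (1 rows):
items.rank
1
After ORDER BY (1 rows):
items.rank
1

== RESULT ==
items.rank
1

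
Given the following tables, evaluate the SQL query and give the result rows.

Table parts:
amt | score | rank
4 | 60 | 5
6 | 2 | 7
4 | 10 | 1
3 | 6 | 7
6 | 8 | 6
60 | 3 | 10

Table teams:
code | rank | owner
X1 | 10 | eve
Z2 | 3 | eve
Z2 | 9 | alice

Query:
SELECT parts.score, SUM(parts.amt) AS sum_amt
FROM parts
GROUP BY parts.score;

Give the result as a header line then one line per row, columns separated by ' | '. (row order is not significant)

After GROUP BY (6 rows):
parts.score | sum_amt
60 | 4
2 | 6
10 | 4
6 | 3
8 | 6
3 | 60

== RESULT ==
parts.score | sum_amt
60 | 4
2 | 6
10 | 4
6 | 3
8 | 6
3 | 60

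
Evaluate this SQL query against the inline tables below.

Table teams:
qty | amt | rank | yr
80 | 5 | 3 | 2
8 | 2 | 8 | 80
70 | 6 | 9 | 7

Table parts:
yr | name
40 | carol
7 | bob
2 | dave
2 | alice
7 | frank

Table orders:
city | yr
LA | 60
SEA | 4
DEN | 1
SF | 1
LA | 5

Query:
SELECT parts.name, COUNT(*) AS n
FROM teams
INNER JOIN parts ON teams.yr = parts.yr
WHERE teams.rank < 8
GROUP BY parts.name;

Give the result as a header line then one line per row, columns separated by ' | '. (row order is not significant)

== RESULT ==
parts.name | n
dave | 1
alice | 1

Derivation:
After JOIN parts (4 rows):
teams.qty | teams.amt | teams.rank | teams.yr | parts.yr | parts.name
80 | 5 | 3 | 2 | 2 | dave
80 | 5 | 3 | 2 | 2 | alice
70 | 6 | 9 | 7 | 7 | bob
70 | 6 | 9 | 7 | 7 | frank
After WHERE (2 rows):
teams.qty | teams.amt | teams.rank | teams.yr | parts.yr | parts.name
80 | 5 | 3 | 2 | 2 | dave
80 | 5 | 3 | 2 | 2 | alice
After GROUP BY (2 rows):
parts.name | n
dave | 1
alice | 1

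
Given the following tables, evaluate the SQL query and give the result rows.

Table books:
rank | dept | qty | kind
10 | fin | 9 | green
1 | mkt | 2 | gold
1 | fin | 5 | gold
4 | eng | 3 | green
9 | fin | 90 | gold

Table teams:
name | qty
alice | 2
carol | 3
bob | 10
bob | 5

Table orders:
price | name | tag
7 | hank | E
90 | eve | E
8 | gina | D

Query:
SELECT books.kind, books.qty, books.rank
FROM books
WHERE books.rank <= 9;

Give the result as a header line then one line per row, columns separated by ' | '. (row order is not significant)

After WHERE (4 rows):
books.rank | books.dept | books.qty | books.kind
1 | mkt | 2 | gold
1 | fin | 5 | gold
4 | eng | 3 | green
9 | fin | 90 | gold
After SELECT (4 rows):
books.kind | books.qty | books.rank
gold | 2 | 1
gold | 5 | 1
green | 3 | 4
gold | 90 | 9

== RESULT ==
books.kind | books.qty | books.rank
gold | 2 | 1
gold | 5 | 1
green | 3 | 4
gold | 90 | 9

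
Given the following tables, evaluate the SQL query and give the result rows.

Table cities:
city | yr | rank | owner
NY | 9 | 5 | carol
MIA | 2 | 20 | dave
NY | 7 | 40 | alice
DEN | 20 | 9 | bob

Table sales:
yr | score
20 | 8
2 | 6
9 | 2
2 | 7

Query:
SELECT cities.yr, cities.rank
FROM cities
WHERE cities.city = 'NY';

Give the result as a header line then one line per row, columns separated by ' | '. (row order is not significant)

== RESULT ==
cities.yr | cities.rank
9 | 5
7 | 40

Derivation:
After WHERE (2 rows):
cities.city | cities.yr | cities.rank | cities.owner
NY | 9 | 5 | carol
NY | 7 | 40 | alice
After SELECT (2 rows):
cities.yr | cities.rank
9 | 5
7 | 40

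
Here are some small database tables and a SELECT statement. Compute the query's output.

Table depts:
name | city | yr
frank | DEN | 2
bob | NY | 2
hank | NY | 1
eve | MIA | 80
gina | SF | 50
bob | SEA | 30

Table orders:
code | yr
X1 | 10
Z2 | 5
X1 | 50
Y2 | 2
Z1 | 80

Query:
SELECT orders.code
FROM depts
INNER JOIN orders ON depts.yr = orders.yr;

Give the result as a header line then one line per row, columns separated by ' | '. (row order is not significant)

== RESULT ==
orders.code
Y2
Y2
Z1
X1

Derivation:
After JOIN orders (4 rows):
depts.name | depts.city | depts.yr | orders.code | orders.yr
frank | DEN | 2 | Y2 | 2
bob | NY | 2 | Y2 | 2
eve | MIA | 80 | Z1 | 80
gina | SF | 50 | X1 | 50
After SELECT (4 rows):
orders.code
Y2
Y2
Z1
X1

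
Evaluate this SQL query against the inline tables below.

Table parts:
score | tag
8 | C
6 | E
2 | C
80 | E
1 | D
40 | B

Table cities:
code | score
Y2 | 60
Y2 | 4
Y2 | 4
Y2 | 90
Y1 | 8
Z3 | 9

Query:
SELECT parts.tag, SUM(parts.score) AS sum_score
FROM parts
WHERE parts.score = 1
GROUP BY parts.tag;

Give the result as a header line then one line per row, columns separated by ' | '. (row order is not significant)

== RESULT ==
parts.tag | sum_score
D | 1

Derivation:
After WHERE (1 rows):
parts.score | parts.tag
1 | D
After GROUP BY (1 rows):
parts.tag | sum_score
D | 1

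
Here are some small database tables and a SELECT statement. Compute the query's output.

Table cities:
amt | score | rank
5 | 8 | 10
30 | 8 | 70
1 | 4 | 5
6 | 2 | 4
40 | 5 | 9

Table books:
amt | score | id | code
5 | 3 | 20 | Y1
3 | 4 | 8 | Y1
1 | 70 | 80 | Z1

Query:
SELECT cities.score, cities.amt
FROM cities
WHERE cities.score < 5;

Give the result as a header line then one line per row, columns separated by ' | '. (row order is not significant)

== RESULT ==
cities.score | cities.amt
4 | 1
2 | 6

Derivation:
After WHERE (2 rows):
cities.amt | cities.score | cities.rank
1 | 4 | 5
6 | 2 | 4
After SELECT (2 rows):
cities.score | cities.amt
4 | 1
2 | 6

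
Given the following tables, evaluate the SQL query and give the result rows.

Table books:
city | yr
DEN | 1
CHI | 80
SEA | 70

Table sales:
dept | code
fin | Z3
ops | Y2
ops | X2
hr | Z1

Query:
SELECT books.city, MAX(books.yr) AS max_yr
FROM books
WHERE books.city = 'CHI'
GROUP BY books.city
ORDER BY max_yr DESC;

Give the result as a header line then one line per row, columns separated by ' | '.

After WHERE (1 rows):
books.city | books.yr
CHI | 80
After GROUP BY (1 rows):
books.city | max_yr
CHI | 80
After ORDER BY (1 rows):
books.city | max_yr
CHI | 80

== RESULT ==
books.city | max_yr
CHI | 80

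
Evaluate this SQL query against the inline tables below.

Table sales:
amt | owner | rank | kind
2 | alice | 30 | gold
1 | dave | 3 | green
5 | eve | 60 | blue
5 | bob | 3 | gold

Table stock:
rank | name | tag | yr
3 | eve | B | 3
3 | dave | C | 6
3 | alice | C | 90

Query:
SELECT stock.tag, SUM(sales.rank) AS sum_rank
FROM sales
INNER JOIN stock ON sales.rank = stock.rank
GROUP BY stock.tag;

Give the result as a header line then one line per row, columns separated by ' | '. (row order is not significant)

== RESULT ==
stock.tag | sum_rank
B | 6
C | 12

Derivation:
After JOIN stock (6 rows):
sales.amt | sales.owner | sales.rank | sales.kind | stock.rank | stock.name | stock.tag | stock.yr
1 | dave | 3 | green | 3 | eve | B | 3
1 | dave | 3 | green | 3 | dave | C | 6
1 | dave | 3 | green | 3 | alice | C | 90
5 | bob | 3 | gold | 3 | eve | B | 3
5 | bob | 3 | gold | 3 | dave | C | 6
5 | bob | 3 | gold | 3 | alice | C | 90
After GROUP BY (2 rows):
stock.tag | sum_rank
B | 6
C | 12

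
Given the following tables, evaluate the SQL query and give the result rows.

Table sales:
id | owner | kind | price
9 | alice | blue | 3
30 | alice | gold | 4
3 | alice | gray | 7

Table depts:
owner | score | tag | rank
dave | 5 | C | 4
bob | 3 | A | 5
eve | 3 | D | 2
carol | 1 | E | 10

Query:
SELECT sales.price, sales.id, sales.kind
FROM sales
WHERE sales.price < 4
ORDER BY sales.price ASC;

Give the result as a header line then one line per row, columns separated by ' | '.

== RESULT ==
sales.price | sales.id | sales.kind
3 | 9 | blue

Derivation:
After WHERE (1 rows):
sales.id | sales.owner | sales.kind | sales.price
9 | alice | blue | 3
After SELECT (1 rows):
sales.price | sales.id | sales.kind
3 | 9 | blue
After ORDER BY (1 rows):
sales.price | sales.id | sales.kind
3 | 9 | blue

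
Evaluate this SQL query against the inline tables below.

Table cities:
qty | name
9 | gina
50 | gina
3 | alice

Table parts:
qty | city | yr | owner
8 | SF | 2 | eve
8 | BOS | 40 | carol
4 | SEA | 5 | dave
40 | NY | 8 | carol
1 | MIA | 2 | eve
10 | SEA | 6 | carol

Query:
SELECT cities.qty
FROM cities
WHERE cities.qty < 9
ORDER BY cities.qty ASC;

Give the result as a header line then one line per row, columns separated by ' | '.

After WHERE (1 rows):
cities.qty | cities.name
3 | alice
After SELECT (1 rows):
cities.qty
3
After ORDER BY (1 rows):
cities.qty
3

== RESULT ==
cities.qty
3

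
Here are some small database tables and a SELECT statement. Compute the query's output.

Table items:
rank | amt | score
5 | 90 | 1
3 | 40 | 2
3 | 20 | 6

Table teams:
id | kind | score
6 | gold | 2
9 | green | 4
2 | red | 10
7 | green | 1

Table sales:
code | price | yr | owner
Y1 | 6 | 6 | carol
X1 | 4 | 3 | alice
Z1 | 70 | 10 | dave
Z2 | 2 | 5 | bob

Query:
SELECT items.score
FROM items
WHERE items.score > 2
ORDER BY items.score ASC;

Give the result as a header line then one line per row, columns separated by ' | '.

== RESULT ==
items.score
6

Derivation:
After WHERE (1 rows):
items.rank | items.amt | items.score
3 | 20 | 6
After SELECT (1 rows):
items.score
6
After ORDER BY (1 rows):
items.score
6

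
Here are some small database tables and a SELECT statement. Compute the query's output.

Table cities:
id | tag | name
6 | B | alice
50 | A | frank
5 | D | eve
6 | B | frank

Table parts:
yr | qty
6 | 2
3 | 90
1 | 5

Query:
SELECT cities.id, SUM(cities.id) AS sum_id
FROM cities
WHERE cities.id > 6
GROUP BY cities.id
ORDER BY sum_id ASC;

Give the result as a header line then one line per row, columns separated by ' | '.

== RESULT ==
cities.id | sum_id
50 | 50

Derivation:
After WHERE (1 rows):
cities.id | cities.tag | cities.name
50 | A | frank
After GROUP BY (1 rows):
cities.id | sum_id
50 | 50
After ORDER BY (1 rows):
cities.id | sum_id
50 | 50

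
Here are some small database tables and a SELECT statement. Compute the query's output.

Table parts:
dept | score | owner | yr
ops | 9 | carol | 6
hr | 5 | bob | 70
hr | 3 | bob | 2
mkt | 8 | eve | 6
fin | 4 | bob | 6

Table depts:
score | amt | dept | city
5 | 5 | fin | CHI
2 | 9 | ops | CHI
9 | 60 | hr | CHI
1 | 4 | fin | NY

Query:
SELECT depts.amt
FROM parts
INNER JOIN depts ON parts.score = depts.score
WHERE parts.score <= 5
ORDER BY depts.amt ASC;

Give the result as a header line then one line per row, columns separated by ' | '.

== RESULT ==
depts.amt
5

Derivation:
After JOIN depts (2 rows):
parts.dept | parts.score | parts.owner | parts.yr | depts.score | depts.amt | depts.dept | depts.city
ops | 9 | carol | 6 | 9 | 60 | hr | CHI
hr | 5 | bob | 70 | 5 | 5 | fin | CHI
After WHERE (1 rows):
parts.dept | parts.score | parts.owner | parts.yr | depts.score | depts.amt | depts.dept | depts.city
hr | 5 | bob | 70 | 5 | 5 | fin | CHI
After SELECT (1 rows):
depts.amt
5
After ORDER BY (1 rows):
depts.amt
5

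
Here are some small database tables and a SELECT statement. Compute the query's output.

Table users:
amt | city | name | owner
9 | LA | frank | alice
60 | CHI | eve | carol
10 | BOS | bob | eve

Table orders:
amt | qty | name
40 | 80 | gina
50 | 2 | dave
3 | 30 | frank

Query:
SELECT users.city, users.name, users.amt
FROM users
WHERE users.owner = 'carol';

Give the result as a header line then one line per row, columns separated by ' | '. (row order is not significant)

== RESULT ==
users.city | users.name | users.amt
CHI | eve | 60

Derivation:
After WHERE (1 rows):
users.amt | users.city | users.name | users.owner
60 | CHI | eve | carol
After SELECT (1 rows):
users.city | users.name | users.amt
CHI | eve | 60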